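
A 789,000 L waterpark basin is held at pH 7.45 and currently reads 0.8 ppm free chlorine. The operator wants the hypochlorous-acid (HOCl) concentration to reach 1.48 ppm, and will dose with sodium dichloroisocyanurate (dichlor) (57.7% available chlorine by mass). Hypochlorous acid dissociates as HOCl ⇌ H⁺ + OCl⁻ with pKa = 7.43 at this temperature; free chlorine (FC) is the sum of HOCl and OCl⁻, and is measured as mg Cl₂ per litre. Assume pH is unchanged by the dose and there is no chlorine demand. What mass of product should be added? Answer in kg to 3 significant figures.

3.05 kg

[OCl⁻]/[HOCl] = 10^(pH − pKa) = 10^(7.45 − 7.43) = 1.047; fraction as HOCl = 1/(1 + 1.047) = 0.4885.
Free chlorine required for 1.48 ppm HOCl: 1.48 / 0.4885 = 3.03 ppm.
FC to add: 3.03 − 0.8 = 2.23 mg/L as Cl₂.
Cl₂ equivalent: 2.23 mg/L × 789,000 L = 1759 g.
Product at 57.7% available Cl: 1759 / 0.577 = 3049 g.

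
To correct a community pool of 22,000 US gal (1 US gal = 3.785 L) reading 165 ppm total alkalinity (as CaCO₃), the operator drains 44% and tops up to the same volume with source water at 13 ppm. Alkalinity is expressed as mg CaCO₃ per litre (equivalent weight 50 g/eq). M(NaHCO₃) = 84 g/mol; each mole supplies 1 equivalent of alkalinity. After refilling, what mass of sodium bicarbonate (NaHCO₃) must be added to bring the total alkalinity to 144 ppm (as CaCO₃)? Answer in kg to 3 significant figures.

6.42 kg

Volume: 22,000 US gal × 3.785 L/gal = 83,270 L.
After draining 44% and refilling: 165 × 0.56 + 13 × 0.44 = 98.12 ppm.
Deficit to target: 144 − 98.12 = 45.88 mg/L.
As CaCO₃: 45.88 mg/L × 83,270 L = 3820 g; ÷ 50 g/eq ÷ 1 = 76.41 mol NaHCO₃.
Mass: 76.41 × 84 = 6418 g.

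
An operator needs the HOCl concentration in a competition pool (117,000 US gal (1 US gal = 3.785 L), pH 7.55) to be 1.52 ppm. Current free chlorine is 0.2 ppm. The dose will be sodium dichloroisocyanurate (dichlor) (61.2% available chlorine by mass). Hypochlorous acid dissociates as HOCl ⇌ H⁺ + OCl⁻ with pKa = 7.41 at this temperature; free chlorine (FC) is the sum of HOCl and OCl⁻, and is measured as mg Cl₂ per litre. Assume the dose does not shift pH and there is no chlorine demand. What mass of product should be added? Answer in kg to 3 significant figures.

2.47 kg

Volume: 117,000 US gal × 3.785 L/gal = 442,845 L.
[OCl⁻]/[HOCl] = 10^(pH − pKa) = 10^(7.55 − 7.41) = 1.38; fraction as HOCl = 1/(1 + 1.38) = 0.4201.
Free chlorine required for 1.52 ppm HOCl: 1.52 / 0.4201 = 3.618 ppm.
FC to add: 3.618 − 0.2 = 3.418 mg/L as Cl₂.
Cl₂ equivalent: 3.418 mg/L × 442,845 L = 1514 g.
Product at 61.2% available Cl: 1514 / 0.612 = 2473 g.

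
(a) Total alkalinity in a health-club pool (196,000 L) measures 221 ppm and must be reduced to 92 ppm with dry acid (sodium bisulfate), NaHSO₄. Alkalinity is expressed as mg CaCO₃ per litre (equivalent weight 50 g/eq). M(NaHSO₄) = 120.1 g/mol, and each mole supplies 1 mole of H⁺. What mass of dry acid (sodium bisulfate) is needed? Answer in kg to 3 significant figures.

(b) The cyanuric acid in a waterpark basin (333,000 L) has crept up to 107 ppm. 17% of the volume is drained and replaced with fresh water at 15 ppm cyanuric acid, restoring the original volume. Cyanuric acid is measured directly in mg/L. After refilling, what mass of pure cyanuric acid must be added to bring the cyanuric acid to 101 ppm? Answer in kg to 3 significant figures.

(a) 60.7 kg; (b) 3.21 kg

(a) Alkalinity to neutralize: (221 − 92) = 129 mg/L as CaCO₃ × 196,000 L = 25,280 g as CaCO₃.
(a) Equivalents of H⁺ required: 25,280 ÷ 50 g/eq = 505.7 eq = 505.7 mol NaHSO₄.
(a) Mass of NaHSO₄: 505.7 × 120.1 = 60,730 g.

(b) After draining 17% and refilling: 107 × 0.83 + 15 × 0.17 = 91.36 ppm.
(b) Deficit to target: 101 − 91.36 = 9.64 mg/L.
(b) Mass: 9.64 mg/L × 333,000 L = 3210 g cyanuric acid.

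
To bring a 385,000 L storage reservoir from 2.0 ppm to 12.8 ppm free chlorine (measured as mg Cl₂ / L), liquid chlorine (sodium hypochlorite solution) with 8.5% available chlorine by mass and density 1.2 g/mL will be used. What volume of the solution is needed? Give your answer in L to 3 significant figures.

Chlorine deficit: 12.8 − 2.0 = 10.8 ppm = 10.8 mg/L as Cl₂.
Cl₂ equivalent needed: 10.8 mg/L × 385,000 L = 4,158,000 mg = 4158 g.
Product at 8.5% available chlorine: 4158 / 0.085 = 48,920 g.
Volume at density 1.2 g/mL: 48,920 g ÷ 1.2 g/mL = 40,760 mL.

40.8 L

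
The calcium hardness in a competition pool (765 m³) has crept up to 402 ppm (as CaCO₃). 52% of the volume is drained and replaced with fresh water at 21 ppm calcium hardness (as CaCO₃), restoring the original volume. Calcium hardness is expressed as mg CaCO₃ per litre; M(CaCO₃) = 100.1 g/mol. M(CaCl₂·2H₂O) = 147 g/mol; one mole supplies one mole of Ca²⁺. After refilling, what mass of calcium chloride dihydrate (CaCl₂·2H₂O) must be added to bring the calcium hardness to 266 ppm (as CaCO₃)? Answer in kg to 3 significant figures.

Volume: 765 m³ = 765,000 L.
After draining 52% and refilling: 402 × 0.48 + 21 × 0.52 = 203.88 ppm.
Deficit to target: 266 − 203.88 = 62.12 mg/L.
As CaCO₃: 62.12 mg/L × 765,000 L = 47,520 g; ÷ 100.1 = 474.7 mol Ca²⁺.
Mass: 474.7 × 147 = 69,790 g.

69.8 kg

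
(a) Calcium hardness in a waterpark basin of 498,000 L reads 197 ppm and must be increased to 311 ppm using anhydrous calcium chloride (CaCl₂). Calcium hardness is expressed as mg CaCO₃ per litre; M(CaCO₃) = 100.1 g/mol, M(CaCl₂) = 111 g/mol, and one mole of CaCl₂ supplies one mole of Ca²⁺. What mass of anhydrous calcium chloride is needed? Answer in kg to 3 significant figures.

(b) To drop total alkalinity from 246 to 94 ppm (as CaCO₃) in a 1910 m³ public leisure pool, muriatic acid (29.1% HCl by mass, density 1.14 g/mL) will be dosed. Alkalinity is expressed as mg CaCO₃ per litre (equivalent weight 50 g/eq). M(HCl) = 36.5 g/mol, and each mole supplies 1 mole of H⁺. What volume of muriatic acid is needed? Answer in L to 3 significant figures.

(a) Hardness to add: (311 − 197) = 114 mg/L as CaCO₃ × 498,000 L = 56,770 g as CaCO₃.
(a) Moles of Ca²⁺ (1 mol Ca²⁺ ≡ 1 mol CaCO₃): 56,770 / 100.1 g/mol = 567.2 mol.
(a) Mass of CaCl₂: 567.2 × 111 = 62,950 g.

(b) Volume: 1910 m³ = 1,910,000 L.
(b) Alkalinity to neutralize: (246 − 94) = 152 mg/L as CaCO₃ × 1,910,000 L = 290,300 g as CaCO₃.
(b) Equivalents of H⁺ required: 290,300 ÷ 50 g/eq = 5806 eq = 5806 mol HCl.
(b) Mass of HCl: 5806 × 36.5 = 211,900 g.
(b) Mass of 29.1% solution: 211,900 / 0.291 = 728,300 g.
(b) Volume: 728,300 g ÷ 1.14 g/mL = 638,900 mL.

(a) 63.0 kg; (b) 639 L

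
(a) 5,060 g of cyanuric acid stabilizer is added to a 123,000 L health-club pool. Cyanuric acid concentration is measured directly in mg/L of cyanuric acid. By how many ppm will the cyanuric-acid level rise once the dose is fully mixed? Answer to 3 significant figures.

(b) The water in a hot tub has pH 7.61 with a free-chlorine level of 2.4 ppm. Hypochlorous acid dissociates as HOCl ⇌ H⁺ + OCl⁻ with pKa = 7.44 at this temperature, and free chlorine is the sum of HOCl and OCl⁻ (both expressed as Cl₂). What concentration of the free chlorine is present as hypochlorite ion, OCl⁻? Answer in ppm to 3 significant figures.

(a) 41.1 ppm; (b) 1.43 ppm

(a) Rise: 5,060 g / 123,000 L × 1000 = 41.14 mg/L.

(b) [OCl⁻]/[HOCl] = 10^(pH − pKa) = 10^(7.61 − 7.44) = 10^0.17 = 1.479.
(b) Fraction as HOCl = 1 / (1 + 1.479) = 0.4034.
(b) OCl⁻ = (1 − 0.4034) × 2.4 ppm = 1.432 ppm.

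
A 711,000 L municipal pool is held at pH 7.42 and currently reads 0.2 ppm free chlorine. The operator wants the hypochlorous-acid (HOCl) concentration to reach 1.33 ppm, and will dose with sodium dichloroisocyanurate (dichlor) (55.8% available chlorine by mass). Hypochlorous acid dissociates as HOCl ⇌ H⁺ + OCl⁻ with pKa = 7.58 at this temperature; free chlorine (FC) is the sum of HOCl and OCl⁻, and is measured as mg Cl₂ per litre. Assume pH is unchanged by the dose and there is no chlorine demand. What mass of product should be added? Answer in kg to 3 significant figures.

[OCl⁻]/[HOCl] = 10^(pH − pKa) = 10^(7.42 − 7.58) = 0.6918; fraction as HOCl = 1/(1 + 0.6918) = 0.5911.
Free chlorine required for 1.33 ppm HOCl: 1.33 / 0.5911 = 2.25 ppm.
FC to add: 2.25 − 0.2 = 2.05 mg/L as Cl₂.
Cl₂ equivalent: 2.05 mg/L × 711,000 L = 1458 g.
Product at 55.8% available Cl: 1458 / 0.558 = 2612 g.

2.61 kg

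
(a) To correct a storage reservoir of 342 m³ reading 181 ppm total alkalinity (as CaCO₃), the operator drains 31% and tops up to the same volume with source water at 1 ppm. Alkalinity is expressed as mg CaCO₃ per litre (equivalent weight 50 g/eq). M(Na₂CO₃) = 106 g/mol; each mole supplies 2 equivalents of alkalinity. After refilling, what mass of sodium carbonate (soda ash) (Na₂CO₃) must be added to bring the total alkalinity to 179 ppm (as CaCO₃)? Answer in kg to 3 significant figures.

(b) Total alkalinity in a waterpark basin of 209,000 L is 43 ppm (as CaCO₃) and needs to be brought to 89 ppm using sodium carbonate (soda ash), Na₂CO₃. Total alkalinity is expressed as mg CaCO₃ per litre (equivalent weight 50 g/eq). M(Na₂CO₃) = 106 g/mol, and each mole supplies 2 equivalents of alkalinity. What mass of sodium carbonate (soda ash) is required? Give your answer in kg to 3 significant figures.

(a) Volume: 342 m³ = 342,000 L.
(a) After draining 31% and refilling: 181 × 0.69 + 1 × 0.31 = 125.2 ppm.
(a) Deficit to target: 179 − 125.2 = 53.8 mg/L.
(a) As CaCO₃: 53.8 mg/L × 342,000 L = 18,400 g; ÷ 50 g/eq ÷ 2 = 184 mol Na₂CO₃.
(a) Mass: 184 × 106 = 19,500 g.

(b) Alkalinity to add: (89 − 43) = 46 mg/L as CaCO₃ × 209,000 L = 9614 g as CaCO₃.
(b) Equivalents: 9614 g ÷ 50 g/eq = 192.3 eq.
(b) Each mole of Na₂CO₃ supplies 2 eq, so 192.3 / 2 = 96.14 mol.
(b) Mass: 96.14 mol × 106 g/mol = 10,190 g.

(a) 19.5 kg; (b) 10.2 kg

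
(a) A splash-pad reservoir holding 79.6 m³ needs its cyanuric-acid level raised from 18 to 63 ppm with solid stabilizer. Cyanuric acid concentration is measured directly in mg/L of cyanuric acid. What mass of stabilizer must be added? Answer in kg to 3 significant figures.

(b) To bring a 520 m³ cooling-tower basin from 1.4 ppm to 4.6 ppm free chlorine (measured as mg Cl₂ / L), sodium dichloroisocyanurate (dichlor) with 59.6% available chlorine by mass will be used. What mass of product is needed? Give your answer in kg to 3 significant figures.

(a) 3.58 kg; (b) 2.79 kg

(a) Volume: 79.6 m³ = 79,600 L.
(a) CYA to add: (63 − 18) = 45 mg/L × 79,600 L = 3582 g cyanuric acid.

(b) Volume: 520 m³ = 520,000 L.
(b) Chlorine deficit: 4.6 − 1.4 = 3.2 ppm = 3.2 mg/L as Cl₂.
(b) Cl₂ equivalent needed: 3.2 mg/L × 520,000 L = 1,664,000 mg = 1664 g.
(b) Product at 59.6% available chlorine: 1664 / 0.596 = 2792 g.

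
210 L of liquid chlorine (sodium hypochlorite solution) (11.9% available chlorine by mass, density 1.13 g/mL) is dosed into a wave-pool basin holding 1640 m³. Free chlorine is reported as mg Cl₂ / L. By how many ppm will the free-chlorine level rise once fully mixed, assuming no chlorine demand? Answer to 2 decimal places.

Volume: 1640 m³ = 1,640,000 L.
Mass of solution: 210 L × 1000 mL/L × 1.13 g/mL = 237,300 g.
Available chlorine delivered: 237,300 g × 0.119 = 28,240 g as Cl₂.
Concentration rise: 28,240 g / 1,640,000 L = 17.22 mg/L = 17.22 ppm.

17.22 ppm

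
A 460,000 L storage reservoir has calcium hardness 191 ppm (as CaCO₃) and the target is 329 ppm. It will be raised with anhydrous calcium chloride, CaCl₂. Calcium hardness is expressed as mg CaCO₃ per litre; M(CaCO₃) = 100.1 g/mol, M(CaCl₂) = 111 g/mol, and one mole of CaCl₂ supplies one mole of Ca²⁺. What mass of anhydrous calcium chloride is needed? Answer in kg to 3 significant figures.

Hardness to add: (329 − 191) = 138 mg/L as CaCO₃ × 460,000 L = 63,480 g as CaCO₃.
Moles of Ca²⁺ (1 mol Ca²⁺ ≡ 1 mol CaCO₃): 63,480 / 100.1 g/mol = 634.2 mol.
Mass of CaCl₂: 634.2 × 111 = 70,390 g.

70.4 kg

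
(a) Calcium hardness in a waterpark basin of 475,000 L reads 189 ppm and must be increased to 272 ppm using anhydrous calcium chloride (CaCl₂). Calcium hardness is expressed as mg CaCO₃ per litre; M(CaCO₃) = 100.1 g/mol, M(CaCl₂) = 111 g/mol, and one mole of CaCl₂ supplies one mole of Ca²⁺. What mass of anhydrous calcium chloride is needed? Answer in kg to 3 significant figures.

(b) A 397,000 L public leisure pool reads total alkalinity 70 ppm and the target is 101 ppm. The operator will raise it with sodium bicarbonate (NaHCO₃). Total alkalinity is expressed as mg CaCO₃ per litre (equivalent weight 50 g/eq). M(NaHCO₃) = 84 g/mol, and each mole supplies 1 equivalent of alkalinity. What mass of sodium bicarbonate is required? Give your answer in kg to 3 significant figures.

(a) Hardness to add: (272 − 189) = 83 mg/L as CaCO₃ × 475,000 L = 39,420 g as CaCO₃.
(a) Moles of Ca²⁺ (1 mol Ca²⁺ ≡ 1 mol CaCO₃): 39,420 / 100.1 g/mol = 393.9 mol.
(a) Mass of CaCl₂: 393.9 × 111 = 43,720 g.

(b) Alkalinity to add: (101 − 70) = 31 mg/L as CaCO₃ × 397,000 L = 12,310 g as CaCO₃.
(b) Equivalents: 12,310 g ÷ 50 g/eq = 246.1 eq.
(b) NaHCO₃ supplies 1 eq per mole → 246.1 mol.
(b) Mass: 246.1 mol × 84 g/mol = 20,680 g.

(a) 43.7 kg; (b) 20.7 kg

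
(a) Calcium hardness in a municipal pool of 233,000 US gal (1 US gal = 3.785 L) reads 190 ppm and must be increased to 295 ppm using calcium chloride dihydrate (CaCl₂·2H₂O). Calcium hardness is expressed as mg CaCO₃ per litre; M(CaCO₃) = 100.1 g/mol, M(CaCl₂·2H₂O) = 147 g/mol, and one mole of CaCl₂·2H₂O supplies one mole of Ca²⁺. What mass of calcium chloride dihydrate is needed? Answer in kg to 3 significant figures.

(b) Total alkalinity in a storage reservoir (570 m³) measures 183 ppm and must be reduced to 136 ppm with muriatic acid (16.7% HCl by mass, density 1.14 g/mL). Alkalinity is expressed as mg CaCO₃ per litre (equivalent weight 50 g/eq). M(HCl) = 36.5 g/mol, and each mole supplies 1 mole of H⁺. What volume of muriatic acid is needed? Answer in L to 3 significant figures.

(a) Volume: 233,000 US gal × 3.785 L/gal = 881,905 L.
(a) Hardness to add: (295 − 190) = 105 mg/L as CaCO₃ × 881,905 L = 92,600 g as CaCO₃.
(a) Moles of Ca²⁺ (1 mol Ca²⁺ ≡ 1 mol CaCO₃): 92,600 / 100.1 g/mol = 925.1 mol.
(a) Mass of CaCl₂·2H₂O: 925.1 × 147 = 136,000 g.

(b) Volume: 570 m³ = 570,000 L.
(b) Alkalinity to neutralize: (183 − 136) = 47 mg/L as CaCO₃ × 570,000 L = 26,790 g as CaCO₃.
(b) Equivalents of H⁺ required: 26,790 ÷ 50 g/eq = 535.8 eq = 535.8 mol HCl.
(b) Mass of HCl: 535.8 × 36.5 = 19,560 g.
(b) Mass of 16.7% solution: 19,560 / 0.167 = 117,100 g.
(b) Volume: 117,100 g ÷ 1.14 g/mL = 102,700 mL.

(a) 136 kg; (b) 103 L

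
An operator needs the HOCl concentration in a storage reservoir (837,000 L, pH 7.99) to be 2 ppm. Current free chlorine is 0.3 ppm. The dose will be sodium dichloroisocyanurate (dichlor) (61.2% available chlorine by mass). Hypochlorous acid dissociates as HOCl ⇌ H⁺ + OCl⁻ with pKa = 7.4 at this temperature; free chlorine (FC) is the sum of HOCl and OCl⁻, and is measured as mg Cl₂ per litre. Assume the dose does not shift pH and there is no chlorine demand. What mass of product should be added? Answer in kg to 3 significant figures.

13.0 kg

[OCl⁻]/[HOCl] = 10^(pH − pKa) = 10^(7.99 − 7.4) = 3.89; fraction as HOCl = 1/(1 + 3.89) = 0.2045.
Free chlorine required for 2 ppm HOCl: 2 / 0.2045 = 9.781 ppm.
FC to add: 9.781 − 0.3 = 9.481 mg/L as Cl₂.
Cl₂ equivalent: 9.481 mg/L × 837,000 L = 7936 g.
Product at 61.2% available Cl: 7936 / 0.612 = 12,970 g.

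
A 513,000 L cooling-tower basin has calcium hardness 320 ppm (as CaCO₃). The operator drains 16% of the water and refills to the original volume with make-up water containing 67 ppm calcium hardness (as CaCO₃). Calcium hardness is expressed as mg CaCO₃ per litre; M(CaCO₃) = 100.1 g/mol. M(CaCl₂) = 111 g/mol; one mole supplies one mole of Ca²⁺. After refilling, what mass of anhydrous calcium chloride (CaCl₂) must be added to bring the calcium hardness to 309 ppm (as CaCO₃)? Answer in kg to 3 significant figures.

After draining 16% and refilling: 320 × 0.84 + 67 × 0.16 = 279.52 ppm.
Deficit to target: 309 − 279.52 = 29.48 mg/L.
As CaCO₃: 29.48 mg/L × 513,000 L = 15,120 g; ÷ 100.1 = 151.1 mol Ca²⁺.
Mass: 151.1 × 111 = 16,770 g.

16.8 kg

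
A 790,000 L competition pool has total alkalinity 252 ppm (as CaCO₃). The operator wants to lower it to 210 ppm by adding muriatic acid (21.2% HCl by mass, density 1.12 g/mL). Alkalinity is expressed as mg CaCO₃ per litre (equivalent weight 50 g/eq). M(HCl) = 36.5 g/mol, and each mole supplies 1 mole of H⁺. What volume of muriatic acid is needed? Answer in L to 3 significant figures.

102 L

Alkalinity to neutralize: (252 − 210) = 42 mg/L as CaCO₃ × 790,000 L = 33,180 g as CaCO₃.
Equivalents of H⁺ required: 33,180 ÷ 50 g/eq = 663.6 eq = 663.6 mol HCl.
Mass of HCl: 663.6 × 36.5 = 24,220 g.
Mass of 21.2% solution: 24,220 / 0.212 = 114,300 g.
Volume: 114,300 g ÷ 1.12 g/mL = 102,000 mL.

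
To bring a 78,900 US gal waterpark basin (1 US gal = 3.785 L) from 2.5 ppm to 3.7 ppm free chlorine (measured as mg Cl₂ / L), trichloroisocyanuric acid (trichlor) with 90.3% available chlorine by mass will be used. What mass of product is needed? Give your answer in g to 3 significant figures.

397 g

Volume: 78,900 US gal × 3.785 L/gal = 298,636 L.
Chlorine deficit: 3.7 − 2.5 = 1.2 ppm = 1.2 mg/L as Cl₂.
Cl₂ equivalent needed: 1.2 mg/L × 298,636 L = 358,400 mg = 358.4 g.
Product at 90.3% available chlorine: 358.4 / 0.903 = 396.9 g.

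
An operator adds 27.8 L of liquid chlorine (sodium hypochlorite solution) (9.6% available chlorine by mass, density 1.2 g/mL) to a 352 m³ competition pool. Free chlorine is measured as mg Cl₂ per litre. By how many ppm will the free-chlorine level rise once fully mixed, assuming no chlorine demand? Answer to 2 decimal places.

9.10 ppm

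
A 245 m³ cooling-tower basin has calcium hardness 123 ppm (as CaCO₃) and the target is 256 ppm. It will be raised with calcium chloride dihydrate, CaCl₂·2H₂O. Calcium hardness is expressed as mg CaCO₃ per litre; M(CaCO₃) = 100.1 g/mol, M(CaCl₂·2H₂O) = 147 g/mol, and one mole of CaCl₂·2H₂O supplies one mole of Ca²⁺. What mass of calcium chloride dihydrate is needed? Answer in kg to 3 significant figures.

Volume: 245 m³ = 245,000 L.
Hardness to add: (256 − 123) = 133 mg/L as CaCO₃ × 245,000 L = 32,580 g as CaCO₃.
Moles of Ca²⁺ (1 mol Ca²⁺ ≡ 1 mol CaCO₃): 32,580 / 100.1 g/mol = 325.5 mol.
Mass of CaCl₂·2H₂O: 325.5 × 147 = 47,850 g.

47.9 kg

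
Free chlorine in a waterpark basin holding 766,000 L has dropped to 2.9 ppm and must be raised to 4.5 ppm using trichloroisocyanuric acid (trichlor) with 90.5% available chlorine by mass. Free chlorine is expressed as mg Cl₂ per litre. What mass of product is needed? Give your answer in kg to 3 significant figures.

1.35 kg

Chlorine deficit: 4.5 − 2.9 = 1.6 ppm = 1.6 mg/L as Cl₂.
Cl₂ equivalent needed: 1.6 mg/L × 766,000 L = 1,226,000 mg = 1226 g.
Product at 90.5% available chlorine: 1226 / 0.905 = 1354 g.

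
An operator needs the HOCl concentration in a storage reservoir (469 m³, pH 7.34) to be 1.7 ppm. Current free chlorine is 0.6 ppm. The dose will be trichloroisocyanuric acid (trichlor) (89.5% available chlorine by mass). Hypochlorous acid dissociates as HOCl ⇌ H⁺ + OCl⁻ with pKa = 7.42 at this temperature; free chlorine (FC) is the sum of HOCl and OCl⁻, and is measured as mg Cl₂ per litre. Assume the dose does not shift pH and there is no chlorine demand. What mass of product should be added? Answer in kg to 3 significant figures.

Volume: 469 m³ = 469,000 L.
[OCl⁻]/[HOCl] = 10^(pH − pKa) = 10^(7.34 − 7.42) = 0.8318; fraction as HOCl = 1/(1 + 0.8318) = 0.5459.
Free chlorine required for 1.7 ppm HOCl: 1.7 / 0.5459 = 3.114 ppm.
FC to add: 3.114 − 0.6 = 2.514 mg/L as Cl₂.
Cl₂ equivalent: 2.514 mg/L × 469,000 L = 1179 g.
Product at 89.5% available Cl: 1179 / 0.895 = 1317 g.

1.32 kg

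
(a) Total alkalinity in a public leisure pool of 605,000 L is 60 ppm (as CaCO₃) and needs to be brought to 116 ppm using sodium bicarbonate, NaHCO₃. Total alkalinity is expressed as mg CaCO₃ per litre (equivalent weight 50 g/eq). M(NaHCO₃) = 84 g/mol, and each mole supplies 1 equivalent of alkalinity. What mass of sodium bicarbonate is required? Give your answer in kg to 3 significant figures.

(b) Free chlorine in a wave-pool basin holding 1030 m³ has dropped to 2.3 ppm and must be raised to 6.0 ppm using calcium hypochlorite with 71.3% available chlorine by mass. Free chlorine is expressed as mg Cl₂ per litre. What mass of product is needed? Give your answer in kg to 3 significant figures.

(a) 56.9 kg; (b) 5.35 kg

(a) Alkalinity to add: (116 − 60) = 56 mg/L as CaCO₃ × 605,000 L = 33,880 g as CaCO₃.
(a) Equivalents: 33,880 g ÷ 50 g/eq = 677.6 eq.
(a) NaHCO₃ supplies 1 eq per mole → 677.6 mol.
(a) Mass: 677.6 mol × 84 g/mol = 56,920 g.

(b) Volume: 1030 m³ = 1,030,000 L.
(b) Chlorine deficit: 6.0 − 2.3 = 3.7 ppm = 3.7 mg/L as Cl₂.
(b) Cl₂ equivalent needed: 3.7 mg/L × 1,030,000 L = 3,811,000 mg = 3811 g.
(b) Product at 71.3% available chlorine: 3811 / 0.713 = 5345 g.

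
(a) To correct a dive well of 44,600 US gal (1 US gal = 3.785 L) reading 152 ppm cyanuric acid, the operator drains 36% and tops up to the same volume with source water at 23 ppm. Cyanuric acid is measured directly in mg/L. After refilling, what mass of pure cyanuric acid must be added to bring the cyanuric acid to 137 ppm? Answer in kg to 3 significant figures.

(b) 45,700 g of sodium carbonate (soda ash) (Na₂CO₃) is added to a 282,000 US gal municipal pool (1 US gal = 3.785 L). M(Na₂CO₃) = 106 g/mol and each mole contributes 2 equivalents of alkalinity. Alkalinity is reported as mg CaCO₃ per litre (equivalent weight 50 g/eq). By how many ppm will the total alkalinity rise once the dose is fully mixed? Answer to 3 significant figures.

(a) 5.31 kg; (b) 40.4 ppm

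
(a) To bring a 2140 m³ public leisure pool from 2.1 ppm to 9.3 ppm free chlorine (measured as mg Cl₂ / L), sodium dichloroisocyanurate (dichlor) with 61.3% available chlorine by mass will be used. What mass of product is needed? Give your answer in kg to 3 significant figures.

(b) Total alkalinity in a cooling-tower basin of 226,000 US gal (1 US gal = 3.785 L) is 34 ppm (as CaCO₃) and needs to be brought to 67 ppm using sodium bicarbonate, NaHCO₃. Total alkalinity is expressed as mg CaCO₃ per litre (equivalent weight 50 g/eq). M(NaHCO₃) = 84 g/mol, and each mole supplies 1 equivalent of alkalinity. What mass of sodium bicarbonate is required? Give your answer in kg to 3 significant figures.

(a) Volume: 2140 m³ = 2,140,000 L.
(a) Chlorine deficit: 9.3 − 2.1 = 7.2 ppm = 7.2 mg/L as Cl₂.
(a) Cl₂ equivalent needed: 7.2 mg/L × 2,140,000 L = 15,410,000 mg = 15,410 g.
(a) Product at 61.3% available chlorine: 15,410 / 0.613 = 25,140 g.

(b) Volume: 226,000 US gal × 3.785 L/gal = 855,410 L.
(b) Alkalinity to add: (67 − 34) = 33 mg/L as CaCO₃ × 855,410 L = 28,230 g as CaCO₃.
(b) Equivalents: 28,230 g ÷ 50 g/eq = 564.6 eq.
(b) NaHCO₃ supplies 1 eq per mole → 564.6 mol.
(b) Mass: 564.6 mol × 84 g/mol = 47,420 g.

(a) 25.1 kg; (b) 47.4 kg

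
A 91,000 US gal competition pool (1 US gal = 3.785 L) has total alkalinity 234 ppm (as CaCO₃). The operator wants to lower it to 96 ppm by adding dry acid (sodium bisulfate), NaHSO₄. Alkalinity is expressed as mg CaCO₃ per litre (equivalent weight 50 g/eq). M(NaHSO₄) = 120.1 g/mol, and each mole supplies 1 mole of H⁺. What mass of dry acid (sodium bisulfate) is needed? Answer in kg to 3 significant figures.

Volume: 91,000 US gal × 3.785 L/gal = 344,435 L.
Alkalinity to neutralize: (234 − 96) = 138 mg/L as CaCO₃ × 344,435 L = 47,530 g as CaCO₃.
Equivalents of H⁺ required: 47,530 ÷ 50 g/eq = 950.6 eq = 950.6 mol NaHSO₄.
Mass of NaHSO₄: 950.6 × 120.1 = 114,200 g.

114 kg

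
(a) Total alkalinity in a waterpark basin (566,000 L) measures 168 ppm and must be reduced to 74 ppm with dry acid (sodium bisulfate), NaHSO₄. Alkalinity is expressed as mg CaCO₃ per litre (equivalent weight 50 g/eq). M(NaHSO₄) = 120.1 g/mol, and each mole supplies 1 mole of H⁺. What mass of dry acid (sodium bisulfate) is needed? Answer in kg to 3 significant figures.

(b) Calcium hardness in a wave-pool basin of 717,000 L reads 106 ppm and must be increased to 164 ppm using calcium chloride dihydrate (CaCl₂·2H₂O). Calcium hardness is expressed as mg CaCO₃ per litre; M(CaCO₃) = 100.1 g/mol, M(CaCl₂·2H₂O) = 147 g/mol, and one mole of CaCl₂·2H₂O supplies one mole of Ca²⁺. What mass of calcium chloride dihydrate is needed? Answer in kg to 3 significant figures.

(a) 128 kg; (b) 61.1 kg

(a) Alkalinity to neutralize: (168 − 74) = 94 mg/L as CaCO₃ × 566,000 L = 53,200 g as CaCO₃.
(a) Equivalents of H⁺ required: 53,200 ÷ 50 g/eq = 1064 eq = 1064 mol NaHSO₄.
(a) Mass of NaHSO₄: 1064 × 120.1 = 127,800 g.

(b) Hardness to add: (164 − 106) = 58 mg/L as CaCO₃ × 717,000 L = 41,590 g as CaCO₃.
(b) Moles of Ca²⁺ (1 mol Ca²⁺ ≡ 1 mol CaCO₃): 41,590 / 100.1 g/mol = 415.4 mol.
(b) Mass of CaCl₂·2H₂O: 415.4 × 147 = 61,070 g.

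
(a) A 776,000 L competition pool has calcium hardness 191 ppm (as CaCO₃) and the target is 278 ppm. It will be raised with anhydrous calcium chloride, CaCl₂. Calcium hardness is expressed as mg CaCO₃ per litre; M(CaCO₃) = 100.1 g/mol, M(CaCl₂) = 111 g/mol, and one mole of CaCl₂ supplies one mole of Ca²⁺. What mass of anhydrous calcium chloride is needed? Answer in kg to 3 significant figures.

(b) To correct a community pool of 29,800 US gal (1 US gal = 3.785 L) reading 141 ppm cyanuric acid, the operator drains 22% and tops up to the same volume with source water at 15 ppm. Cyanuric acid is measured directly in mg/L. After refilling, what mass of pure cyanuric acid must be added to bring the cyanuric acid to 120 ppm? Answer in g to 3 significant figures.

(a) 74.9 kg; (b) 758 g

(a) Hardness to add: (278 − 191) = 87 mg/L as CaCO₃ × 776,000 L = 67,510 g as CaCO₃.
(a) Moles of Ca²⁺ (1 mol Ca²⁺ ≡ 1 mol CaCO₃): 67,510 / 100.1 g/mol = 674.4 mol.
(a) Mass of CaCl₂: 674.4 × 111 = 74,860 g.

(b) Volume: 29,800 US gal × 3.785 L/gal = 112,793 L.
(b) After draining 22% and refilling: 141 × 0.78 + 15 × 0.22 = 113.28 ppm.
(b) Deficit to target: 120 − 113.28 = 6.72 mg/L.
(b) Mass: 6.72 mg/L × 112,793 L = 758 g cyanuric acid.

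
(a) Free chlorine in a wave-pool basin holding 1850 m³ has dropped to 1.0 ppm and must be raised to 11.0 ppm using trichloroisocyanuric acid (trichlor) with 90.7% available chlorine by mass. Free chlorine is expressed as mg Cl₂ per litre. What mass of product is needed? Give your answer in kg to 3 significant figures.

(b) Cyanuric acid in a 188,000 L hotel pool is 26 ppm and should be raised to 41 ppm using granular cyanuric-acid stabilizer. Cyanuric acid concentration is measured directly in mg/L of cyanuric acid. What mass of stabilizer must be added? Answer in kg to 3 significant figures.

(a) 20.4 kg; (b) 2.82 kg

(a) Volume: 1850 m³ = 1,850,000 L.
(a) Chlorine deficit: 11.0 − 1.0 = 10 ppm = 10 mg/L as Cl₂.
(a) Cl₂ equivalent needed: 10 mg/L × 1,850,000 L = 18,500,000 mg = 18,500 g.
(a) Product at 90.7% available chlorine: 18,500 / 0.907 = 20,400 g.

(b) CYA to add: (41 − 26) = 15 mg/L × 188,000 L = 2820 g cyanuric acid.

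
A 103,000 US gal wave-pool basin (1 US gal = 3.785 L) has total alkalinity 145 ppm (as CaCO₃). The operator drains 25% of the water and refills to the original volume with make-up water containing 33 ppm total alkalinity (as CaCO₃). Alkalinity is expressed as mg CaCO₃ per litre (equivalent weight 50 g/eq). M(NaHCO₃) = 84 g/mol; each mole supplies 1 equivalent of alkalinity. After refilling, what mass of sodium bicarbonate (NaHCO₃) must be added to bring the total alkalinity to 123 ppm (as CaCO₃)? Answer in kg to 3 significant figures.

3.93 kg

Volume: 103,000 US gal × 3.785 L/gal = 389,855 L.
After draining 25% and refilling: 145 × 0.75 + 33 × 0.25 = 117 ppm.
Deficit to target: 123 − 117 = 6 mg/L.
As CaCO₃: 6 mg/L × 389,855 L = 2339 g; ÷ 50 g/eq ÷ 1 = 46.78 mol NaHCO₃.
Mass: 46.78 × 84 = 3930 g.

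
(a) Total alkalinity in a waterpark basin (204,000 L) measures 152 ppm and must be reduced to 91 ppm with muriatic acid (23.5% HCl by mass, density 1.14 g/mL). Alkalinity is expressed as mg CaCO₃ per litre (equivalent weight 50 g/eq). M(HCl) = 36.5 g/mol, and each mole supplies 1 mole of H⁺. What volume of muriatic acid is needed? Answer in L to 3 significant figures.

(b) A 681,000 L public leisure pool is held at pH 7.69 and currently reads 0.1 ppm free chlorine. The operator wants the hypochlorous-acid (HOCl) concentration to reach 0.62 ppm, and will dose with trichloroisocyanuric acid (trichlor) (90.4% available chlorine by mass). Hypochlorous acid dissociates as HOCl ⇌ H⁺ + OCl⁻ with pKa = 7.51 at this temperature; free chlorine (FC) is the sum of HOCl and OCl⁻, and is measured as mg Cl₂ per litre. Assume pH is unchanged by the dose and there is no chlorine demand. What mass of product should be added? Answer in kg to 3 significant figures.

(a) 33.9 L; (b) 1.10 kg

(a) Alkalinity to neutralize: (152 − 91) = 61 mg/L as CaCO₃ × 204,000 L = 12,440 g as CaCO₃.
(a) Equivalents of H⁺ required: 12,440 ÷ 50 g/eq = 248.9 eq = 248.9 mol HCl.
(a) Mass of HCl: 248.9 × 36.5 = 9084 g.
(a) Mass of 23.5% solution: 9084 / 0.235 = 38,660 g.
(a) Volume: 38,660 g ÷ 1.14 g/mL = 33,910 mL.

(b) [OCl⁻]/[HOCl] = 10^(pH − pKa) = 10^(7.69 − 7.51) = 1.514; fraction as HOCl = 1/(1 + 1.514) = 0.3978.
(b) Free chlorine required for 0.62 ppm HOCl: 0.62 / 0.3978 = 1.558 ppm.
(b) FC to add: 1.558 − 0.1 = 1.458 mg/L as Cl₂.
(b) Cl₂ equivalent: 1.458 mg/L × 681,000 L = 993.2 g.
(b) Product at 90.4% available Cl: 993.2 / 0.904 = 1099 g.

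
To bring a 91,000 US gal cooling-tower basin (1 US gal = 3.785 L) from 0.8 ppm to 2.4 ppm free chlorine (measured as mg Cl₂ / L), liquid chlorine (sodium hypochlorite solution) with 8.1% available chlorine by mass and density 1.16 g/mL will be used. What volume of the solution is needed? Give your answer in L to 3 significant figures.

Volume: 91,000 US gal × 3.785 L/gal = 344,435 L.
Chlorine deficit: 2.4 − 0.8 = 1.6 ppm = 1.6 mg/L as Cl₂.
Cl₂ equivalent needed: 1.6 mg/L × 344,435 L = 551,100 mg = 551.1 g.
Product at 8.1% available chlorine: 551.1 / 0.081 = 6804 g.
Volume at density 1.16 g/mL: 6804 g ÷ 1.16 g/mL = 5865 mL.

5.87 L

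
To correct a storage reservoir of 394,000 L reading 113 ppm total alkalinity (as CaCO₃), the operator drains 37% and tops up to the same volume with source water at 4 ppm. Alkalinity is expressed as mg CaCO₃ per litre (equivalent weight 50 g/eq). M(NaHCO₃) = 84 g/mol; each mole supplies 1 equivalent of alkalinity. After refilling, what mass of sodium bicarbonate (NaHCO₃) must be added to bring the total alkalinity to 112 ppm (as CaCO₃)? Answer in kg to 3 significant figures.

After draining 37% and refilling: 113 × 0.63 + 4 × 0.37 = 72.67 ppm.
Deficit to target: 112 − 72.67 = 39.33 mg/L.
As CaCO₃: 39.33 mg/L × 394,000 L = 15,500 g; ÷ 50 g/eq ÷ 1 = 309.9 mol NaHCO₃.
Mass: 309.9 × 84 = 26,030 g.

26.0 kg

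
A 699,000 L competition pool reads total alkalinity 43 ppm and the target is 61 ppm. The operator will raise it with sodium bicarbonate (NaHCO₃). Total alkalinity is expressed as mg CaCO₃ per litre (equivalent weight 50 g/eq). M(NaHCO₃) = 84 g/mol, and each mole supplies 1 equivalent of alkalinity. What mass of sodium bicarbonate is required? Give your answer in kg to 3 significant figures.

21.1 kg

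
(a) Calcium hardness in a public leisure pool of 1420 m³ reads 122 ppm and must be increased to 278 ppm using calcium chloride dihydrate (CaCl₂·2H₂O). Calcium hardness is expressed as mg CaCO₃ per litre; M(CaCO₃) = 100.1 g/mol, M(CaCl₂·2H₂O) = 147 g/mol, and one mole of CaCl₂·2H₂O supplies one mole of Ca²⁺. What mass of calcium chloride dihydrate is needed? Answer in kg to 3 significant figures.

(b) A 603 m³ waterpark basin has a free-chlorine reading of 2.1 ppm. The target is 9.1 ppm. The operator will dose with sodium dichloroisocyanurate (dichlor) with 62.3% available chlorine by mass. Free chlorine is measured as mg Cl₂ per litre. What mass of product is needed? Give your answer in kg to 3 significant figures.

(a) Volume: 1420 m³ = 1,420,000 L.
(a) Hardness to add: (278 − 122) = 156 mg/L as CaCO₃ × 1,420,000 L = 221,500 g as CaCO₃.
(a) Moles of Ca²⁺ (1 mol Ca²⁺ ≡ 1 mol CaCO₃): 221,500 / 100.1 g/mol = 2213 mol.
(a) Mass of CaCl₂·2H₂O: 2213 × 147 = 325,300 g.

(b) Volume: 603 m³ = 603,000 L.
(b) Chlorine deficit: 9.1 − 2.1 = 7 ppm = 7 mg/L as Cl₂.
(b) Cl₂ equivalent needed: 7 mg/L × 603,000 L = 4,221,000 mg = 4221 g.
(b) Product at 62.3% available chlorine: 4221 / 0.623 = 6775 g.

(a) 325 kg; (b) 6.78 kg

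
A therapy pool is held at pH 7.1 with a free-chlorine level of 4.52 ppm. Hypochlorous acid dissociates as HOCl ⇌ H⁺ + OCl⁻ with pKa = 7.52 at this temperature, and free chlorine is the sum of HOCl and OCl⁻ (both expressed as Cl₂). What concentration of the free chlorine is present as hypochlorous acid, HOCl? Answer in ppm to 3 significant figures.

3.27 ppm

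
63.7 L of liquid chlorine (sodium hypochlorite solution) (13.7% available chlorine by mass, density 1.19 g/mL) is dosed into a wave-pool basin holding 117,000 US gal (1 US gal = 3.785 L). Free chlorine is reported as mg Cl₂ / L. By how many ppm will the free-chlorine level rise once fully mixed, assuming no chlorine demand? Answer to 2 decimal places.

Volume: 117,000 US gal × 3.785 L/gal = 442,845 L.
Mass of solution: 63.7 L × 1000 mL/L × 1.19 g/mL = 75,800 g.
Available chlorine delivered: 75,800 g × 0.137 = 10,390 g as Cl₂.
Concentration rise: 10,390 g / 442,845 L = 23.45 mg/L = 23.45 ppm.

23.45 ppm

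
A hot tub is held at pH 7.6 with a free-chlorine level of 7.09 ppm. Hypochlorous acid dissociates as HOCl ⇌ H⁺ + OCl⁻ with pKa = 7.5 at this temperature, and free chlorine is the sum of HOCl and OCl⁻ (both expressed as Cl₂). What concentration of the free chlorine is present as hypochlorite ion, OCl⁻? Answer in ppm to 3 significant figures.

3.95 ppm

[OCl⁻]/[HOCl] = 10^(pH − pKa) = 10^(7.6 − 7.5) = 10^0.10 = 1.259.
Fraction as HOCl = 1 / (1 + 1.259) = 0.4427.
OCl⁻ = (1 − 0.4427) × 7.09 ppm = 3.951 ppm.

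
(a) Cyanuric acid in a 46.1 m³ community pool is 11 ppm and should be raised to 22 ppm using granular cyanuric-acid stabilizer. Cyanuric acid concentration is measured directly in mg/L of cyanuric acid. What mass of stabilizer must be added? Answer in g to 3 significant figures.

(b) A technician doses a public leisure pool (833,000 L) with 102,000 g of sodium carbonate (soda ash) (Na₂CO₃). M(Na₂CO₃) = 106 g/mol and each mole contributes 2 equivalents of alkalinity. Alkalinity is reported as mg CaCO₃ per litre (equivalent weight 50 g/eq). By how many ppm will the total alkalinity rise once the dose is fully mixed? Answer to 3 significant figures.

(a) 507 g; (b) 116 ppm

(a) Volume: 46.1 m³ = 46,100 L.
(a) CYA to add: (22 − 11) = 11 mg/L × 46,100 L = 507.1 g cyanuric acid.

(b) Moles of Na₂CO₃: 102,000 g ÷ 106 g/mol = 962.3 mol → 1925 eq of alkalinity.
(b) As CaCO₃: 1925 eq × 50 g/eq = 96,230 g.
(b) Rise: 96,230 g / 833,000 L × 1000 = 115.5 mg/L.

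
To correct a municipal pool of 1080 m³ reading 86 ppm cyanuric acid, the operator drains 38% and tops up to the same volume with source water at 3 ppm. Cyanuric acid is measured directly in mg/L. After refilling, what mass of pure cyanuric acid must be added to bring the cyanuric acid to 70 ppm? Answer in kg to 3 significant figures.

16.8 kg

Volume: 1080 m³ = 1,080,000 L.
After draining 38% and refilling: 86 × 0.62 + 3 × 0.38 = 54.46 ppm.
Deficit to target: 70 − 54.46 = 15.54 mg/L.
Mass: 15.54 mg/L × 1,080,000 L = 16,780 g cyanuric acid.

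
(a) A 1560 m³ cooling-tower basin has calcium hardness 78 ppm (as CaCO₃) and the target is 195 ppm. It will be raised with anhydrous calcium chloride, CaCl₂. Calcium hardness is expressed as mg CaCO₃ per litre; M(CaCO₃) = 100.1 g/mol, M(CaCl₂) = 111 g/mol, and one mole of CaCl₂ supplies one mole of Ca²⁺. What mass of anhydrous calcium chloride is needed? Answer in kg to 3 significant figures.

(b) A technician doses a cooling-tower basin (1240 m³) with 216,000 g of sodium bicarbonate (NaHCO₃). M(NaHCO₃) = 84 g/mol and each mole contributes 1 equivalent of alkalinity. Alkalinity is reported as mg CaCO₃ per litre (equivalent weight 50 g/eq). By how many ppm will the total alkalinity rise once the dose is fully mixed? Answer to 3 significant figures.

(a) Volume: 1560 m³ = 1,560,000 L.
(a) Hardness to add: (195 − 78) = 117 mg/L as CaCO₃ × 1,560,000 L = 182,500 g as CaCO₃.
(a) Moles of Ca²⁺ (1 mol Ca²⁺ ≡ 1 mol CaCO₃): 182,500 / 100.1 g/mol = 1823 mol.
(a) Mass of CaCl₂: 1823 × 111 = 202,400 g.

(b) Volume: 1240 m³ = 1,240,000 L.
(b) Moles of NaHCO₃: 216,000 g ÷ 84 g/mol = 2571 mol → 2571 eq of alkalinity.
(b) As CaCO₃: 2571 eq × 50 g/eq = 128,600 g.
(b) Rise: 128,600 g / 1,240,000 L × 1000 = 103.7 mg/L.

(a) 202 kg; (b) 104 ppm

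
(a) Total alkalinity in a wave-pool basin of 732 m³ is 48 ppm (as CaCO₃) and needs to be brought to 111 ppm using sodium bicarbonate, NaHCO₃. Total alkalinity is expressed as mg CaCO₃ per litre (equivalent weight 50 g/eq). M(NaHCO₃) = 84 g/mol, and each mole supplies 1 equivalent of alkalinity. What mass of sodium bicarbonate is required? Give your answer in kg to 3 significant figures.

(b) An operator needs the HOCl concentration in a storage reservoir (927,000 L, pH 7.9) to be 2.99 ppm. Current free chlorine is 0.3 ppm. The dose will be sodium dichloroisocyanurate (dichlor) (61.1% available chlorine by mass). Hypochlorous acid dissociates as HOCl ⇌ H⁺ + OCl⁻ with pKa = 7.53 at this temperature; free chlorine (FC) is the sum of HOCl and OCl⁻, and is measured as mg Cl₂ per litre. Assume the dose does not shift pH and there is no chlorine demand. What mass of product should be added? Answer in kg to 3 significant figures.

(a) 77.5 kg; (b) 14.7 kg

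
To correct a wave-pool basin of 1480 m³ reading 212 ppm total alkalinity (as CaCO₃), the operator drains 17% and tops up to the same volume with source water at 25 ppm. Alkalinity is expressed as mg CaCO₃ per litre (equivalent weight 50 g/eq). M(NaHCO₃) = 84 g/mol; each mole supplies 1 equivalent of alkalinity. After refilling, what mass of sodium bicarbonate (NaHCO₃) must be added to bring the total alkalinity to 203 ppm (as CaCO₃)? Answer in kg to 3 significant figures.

56.7 kg

Volume: 1480 m³ = 1,480,000 L.
After draining 17% and refilling: 212 × 0.83 + 25 × 0.17 = 180.21 ppm.
Deficit to target: 203 − 180.21 = 22.79 mg/L.
As CaCO₃: 22.79 mg/L × 1,480,000 L = 33,730 g; ÷ 50 g/eq ÷ 1 = 674.6 mol NaHCO₃.
Mass: 674.6 × 84 = 56,670 g.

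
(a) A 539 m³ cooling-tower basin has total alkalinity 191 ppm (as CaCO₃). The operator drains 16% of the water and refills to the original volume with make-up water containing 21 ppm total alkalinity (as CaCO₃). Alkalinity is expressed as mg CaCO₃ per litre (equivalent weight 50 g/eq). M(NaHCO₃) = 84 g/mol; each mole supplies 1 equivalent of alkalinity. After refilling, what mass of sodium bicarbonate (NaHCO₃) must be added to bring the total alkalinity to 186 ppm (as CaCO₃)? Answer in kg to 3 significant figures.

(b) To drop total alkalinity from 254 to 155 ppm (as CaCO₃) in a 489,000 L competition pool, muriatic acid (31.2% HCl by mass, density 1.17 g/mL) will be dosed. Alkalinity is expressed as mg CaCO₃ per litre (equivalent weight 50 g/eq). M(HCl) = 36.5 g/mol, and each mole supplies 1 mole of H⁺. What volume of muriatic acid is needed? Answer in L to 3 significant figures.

(a) 20.1 kg; (b) 96.8 L

(a) Volume: 539 m³ = 539,000 L.
(a) After draining 16% and refilling: 191 × 0.84 + 21 × 0.16 = 163.8 ppm.
(a) Deficit to target: 186 − 163.8 = 22.2 mg/L.
(a) As CaCO₃: 22.2 mg/L × 539,000 L = 11,970 g; ÷ 50 g/eq ÷ 1 = 239.3 mol NaHCO₃.
(a) Mass: 239.3 × 84 = 20,100 g.

(b) Alkalinity to neutralize: (254 − 155) = 99 mg/L as CaCO₃ × 489,000 L = 48,410 g as CaCO₃.
(b) Equivalents of H⁺ required: 48,410 ÷ 50 g/eq = 968.2 eq = 968.2 mol HCl.
(b) Mass of HCl: 968.2 × 36.5 = 35,340 g.
(b) Mass of 31.2% solution: 35,340 / 0.312 = 113,300 g.
(b) Volume: 113,300 g ÷ 1.17 g/mL = 96,810 mL.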